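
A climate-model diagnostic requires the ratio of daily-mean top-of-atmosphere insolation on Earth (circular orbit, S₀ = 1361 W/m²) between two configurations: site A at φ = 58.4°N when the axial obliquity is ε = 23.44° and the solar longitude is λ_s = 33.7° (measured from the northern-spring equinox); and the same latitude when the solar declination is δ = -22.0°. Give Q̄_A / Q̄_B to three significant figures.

Q̄_A / Q̄_B ≈ 8.97

— Configuration A (φ=+58.4°):
Solar declination: sin δ = sin ε · sin λ_s = sin 23.44° × sin 33.7° = 0.22071, so δ = +12.751°.
cos H₀ = −tan(+58.4°) tan(+12.751°) = -0.3678, H₀ = 1.9475 rad.
Bracket: H₀ sin φ sin δ + cos φ cos δ sin H₀ = 1.9475×0.85173×0.22071 + 0.52399×0.97534×0.92989 = 0.366101 + 0.475237 = 0.841338.
Q̄ = (S₀/π) × [bracket] = (1361/π) × 0.841338 = 364.48 W/m².
— Configuration B (φ=+58.4°):
cos H₀ = −tan(+58.4°) tan(-22.000°) = 0.6567, H₀ = 0.8543 rad.
Bracket: H₀ sin φ sin δ + cos φ cos δ sin H₀ = 0.8543×0.85173×-0.37461 + 0.52399×0.92718×0.75412 = -0.272579 + 0.366376 = 0.093797.
Q̄ = (S₀/π) × [bracket] = (1361/π) × 0.093797 = 40.635 W/m².
Ratio Q̄_A / Q̄_B = 364.48 / 40.635 = 8.970.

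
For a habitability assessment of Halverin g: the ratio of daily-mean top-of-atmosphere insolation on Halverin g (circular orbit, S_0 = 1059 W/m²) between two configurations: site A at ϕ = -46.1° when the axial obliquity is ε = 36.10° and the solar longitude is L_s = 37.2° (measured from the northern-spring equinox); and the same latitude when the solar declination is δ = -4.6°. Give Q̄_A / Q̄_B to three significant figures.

— Configuration A (ϕ=-46.1°):
Solar declination: sin δ = sin ε · sin L_s = sin 36.10° × sin 37.2° = 0.35623, so δ = +20.869°.
cos h₀ = −tan(-46.1°) tan(+20.869°) = 0.3962, h₀ = 1.1635 rad.
Bracket: h₀ sin ϕ sin δ + cos ϕ cos δ sin h₀ = 1.1635×-0.72055×0.35623 + 0.69340×0.93440×0.91818 = -0.298649 + 0.594901 = 0.296252.
Q̄ = (S_0/π) × [bracket] = (1059/π) × 0.296252 = 99.864 W/m².
— Configuration B (ϕ=-46.1°):
cos h₀ = −tan(-46.1°) tan(-4.600°) = -0.0836, h₀ = 1.6545 rad.
Bracket: h₀ sin ϕ sin δ + cos ϕ cos δ sin h₀ = 1.6545×-0.72055×-0.08020 + 0.69340×0.99678×0.99650 = 0.095610 + 0.688748 = 0.784358.
Q̄ = (S_0/π) × [bracket] = (1059/π) × 0.784358 = 264.40 W/m².
Ratio Q̄_A / Q̄_B = 99.864 / 264.40 = 0.3777.

Q̄_A / Q̄_B ≈ 0.378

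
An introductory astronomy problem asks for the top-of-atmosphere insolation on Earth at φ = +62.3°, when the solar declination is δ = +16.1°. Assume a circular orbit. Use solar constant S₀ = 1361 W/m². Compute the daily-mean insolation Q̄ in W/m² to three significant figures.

cos H₀ = −tan(+62.3°) tan(+16.100°) = -0.5498, H₀ = 2.1529 rad.
Bracket: H₀ sin φ sin δ + cos φ cos δ sin H₀ = 2.1529×0.88539×0.27731 + 0.46484×0.96078×0.83532 = 0.528596 + 0.373061 = 0.901657.
Q̄ = (S₀/π) × [bracket] = (1361/π) × 0.901657 = 390.6 W/m².

Q̄ ≈ 391 W/m²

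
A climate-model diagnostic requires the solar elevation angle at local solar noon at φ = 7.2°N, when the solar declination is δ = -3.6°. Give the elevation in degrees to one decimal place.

79.2°

At local noon the hour angle is zero, so the zenith angle equals |φ − δ| = |+7.2° − (-3.600°)| = 10.800°.
Elevation = 90° − 10.800° = 79.2°.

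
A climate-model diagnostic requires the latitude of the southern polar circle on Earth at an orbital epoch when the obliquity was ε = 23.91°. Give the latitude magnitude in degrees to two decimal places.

The polar circle is the lowest latitude that experiences at least one full rotation of continuous darkness at the northern-summer solstice; it lies at |φ| = 90° − ε = 90° − 23.91° = 66.09°.

66.09°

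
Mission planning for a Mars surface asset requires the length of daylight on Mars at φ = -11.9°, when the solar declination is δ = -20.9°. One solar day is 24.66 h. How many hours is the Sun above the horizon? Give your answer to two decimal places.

12.96 h

cos H₀ = −tan φ · tan δ = −tan(-11.9°) × tan(-20.900°) = -0.0805, so H₀ = 1.6514 rad = 94.62°.
Daylight = 2H₀/(2π) × 24.66 h = (1.6514/π) × 24.66 = 12.96 h.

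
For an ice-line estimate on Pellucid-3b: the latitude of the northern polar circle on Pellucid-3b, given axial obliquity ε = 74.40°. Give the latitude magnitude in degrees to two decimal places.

15.60°

The polar circle is the lowest latitude that experiences at least one full rotation of continuous daylight at the northern-summer solstice; it lies at |ϕ| = 90° − ε = 90° − 74.40° = 15.60°.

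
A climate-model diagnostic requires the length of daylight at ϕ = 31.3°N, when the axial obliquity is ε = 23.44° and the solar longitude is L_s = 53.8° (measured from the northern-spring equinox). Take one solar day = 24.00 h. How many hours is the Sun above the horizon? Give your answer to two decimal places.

13.59 h

Solar declination: sin δ = sin ε · sin L_s = sin 23.44° × sin 53.8° = 0.32100, so δ = +18.723°.
cos h₀ = −tan ϕ · tan δ = −tan(+31.3°) × tan(+18.723°) = -0.2061, so h₀ = 1.7784 rad = 101.89°.
Daylight = 2h₀/(2π) × 24.00 h = (1.7784/π) × 24.00 = 13.59 h.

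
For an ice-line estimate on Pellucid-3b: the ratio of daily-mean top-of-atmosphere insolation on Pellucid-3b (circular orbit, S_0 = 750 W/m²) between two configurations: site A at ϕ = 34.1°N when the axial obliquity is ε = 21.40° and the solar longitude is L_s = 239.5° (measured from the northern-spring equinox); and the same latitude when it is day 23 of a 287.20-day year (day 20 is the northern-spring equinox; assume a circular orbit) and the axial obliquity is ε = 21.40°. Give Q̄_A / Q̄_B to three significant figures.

— Configuration A (ϕ=+34.1°):
Solar declination: sin δ = sin ε · sin L_s = sin 21.40° × sin 239.5° = -0.31439, so δ = -18.324°.
cos h₀ = −tan(+34.1°) tan(-18.324°) = 0.2242, h₀ = 1.3446 rad.
Bracket: h₀ sin ϕ sin δ + cos ϕ cos δ sin h₀ = 1.3446×0.56064×-0.31439 + 0.82806×0.94929×0.97454 = -0.236999 + 0.766056 = 0.529057.
Q̄ = (S_0/π) × [bracket] = (750/π) × 0.529057 = 126.30 W/m².
— Configuration B (ϕ=+34.1°):
Solar longitude: L_s = 360° × (23 − 20)/287.20 = 3.760°.
sin δ = sin 21.40° × sin 3.760° = 0.02393, so δ = +1.371°.
cos h₀ = −tan(+34.1°) tan(+1.371°) = -0.0162, h₀ = 1.5870 rad.
Bracket: h₀ sin ϕ sin δ + cos ϕ cos δ sin h₀ = 1.5870×0.56064×0.02393 + 0.82806×0.99971×0.99987 = 0.021291 + 0.827712 = 0.849003.
Q̄ = (S_0/π) × [bracket] = (750/π) × 0.849003 = 202.68 W/m².
Ratio Q̄_A / Q̄_B = 126.30 / 202.68 = 0.6231.

Q̄_A / Q̄_B ≈ 0.623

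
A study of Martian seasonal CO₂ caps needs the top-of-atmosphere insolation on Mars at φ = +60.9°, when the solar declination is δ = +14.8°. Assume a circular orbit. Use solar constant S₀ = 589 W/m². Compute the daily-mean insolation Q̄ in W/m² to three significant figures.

Q̄ ≈ 164 W/m²

cos H₀ = −tan(+60.9°) tan(+14.800°) = -0.4747, H₀ = 2.0654 rad.
Bracket: H₀ sin φ sin δ + cos φ cos δ sin H₀ = 2.0654×0.87377×0.25545 + 0.48634×0.96682×0.88015 = 0.461007 + 0.413849 = 0.874856.
Q̄ = (S₀/π) × [bracket] = (589/π) × 0.874856 = 164.0 W/m².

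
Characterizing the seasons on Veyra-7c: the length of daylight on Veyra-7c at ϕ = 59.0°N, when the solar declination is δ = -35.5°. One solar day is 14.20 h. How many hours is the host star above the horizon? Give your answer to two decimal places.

0.00 h

cos h₀ = −tan ϕ · tan δ = 1.1871 ≥ 1, so the host star never rises (polar night) and h₀ = 0.
Daylight = 2h₀/(2π) × 14.20 h = (0.0000/π) × 14.20 = 0.00 h.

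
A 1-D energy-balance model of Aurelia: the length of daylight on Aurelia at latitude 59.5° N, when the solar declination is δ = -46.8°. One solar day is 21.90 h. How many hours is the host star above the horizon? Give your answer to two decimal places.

0.00 h

cos H₀ = −tan φ · tan δ = 1.8078 ≥ 1, so the host star never rises (polar night) and H₀ = 0.
Daylight = 2H₀/(2π) × 21.90 h = (0.0000/π) × 21.90 = 0.00 h.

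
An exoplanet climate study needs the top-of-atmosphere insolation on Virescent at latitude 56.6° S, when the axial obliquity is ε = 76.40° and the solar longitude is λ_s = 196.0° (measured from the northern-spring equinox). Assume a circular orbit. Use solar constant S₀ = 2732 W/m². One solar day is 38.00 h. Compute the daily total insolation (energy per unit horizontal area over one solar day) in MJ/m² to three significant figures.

Solar declination: sin δ = sin ε · sin λ_s = sin 76.40° × sin 196.0° = -0.26791, so δ = -15.540°.
cos H₀ = −tan(-56.6°) tan(-15.540°) = -0.4217, H₀ = 2.0061 rad.
Bracket: H₀ sin φ sin δ + cos φ cos δ sin H₀ = 2.0061×-0.83485×-0.26791 + 0.55048×0.96344×0.90673 = 0.448694 + 0.480888 = 0.929582.
Q̄ = (S₀/π) × [bracket] = (2732/π) × 0.929582 = 808.39 W/m².
Daily total = Q̄ × 38.00 h × 3600 s/h = 808.39 × 38.00 × 3600 / 10⁶ = 110.6 MJ/m².

111 MJ/m²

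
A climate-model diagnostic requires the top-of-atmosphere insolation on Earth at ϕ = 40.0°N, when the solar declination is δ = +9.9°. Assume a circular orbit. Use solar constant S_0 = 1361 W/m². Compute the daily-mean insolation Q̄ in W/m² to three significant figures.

Q̄ ≈ 406 W/m²

cos h₀ = −tan(+40.0°) tan(+9.900°) = -0.1464, h₀ = 1.7178 rad.
Bracket: h₀ sin ϕ sin δ + cos ϕ cos δ sin h₀ = 1.7178×0.64279×0.17193 + 0.76604×0.98511×0.98922 = 0.189842 + 0.746499 = 0.936341.
Q̄ = (S_0/π) × [bracket] = (1361/π) × 0.936341 = 405.6 W/m².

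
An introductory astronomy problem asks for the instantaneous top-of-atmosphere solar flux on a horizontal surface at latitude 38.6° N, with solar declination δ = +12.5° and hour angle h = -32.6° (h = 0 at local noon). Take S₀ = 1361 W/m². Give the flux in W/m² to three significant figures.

cos θ_z = sin φ sin δ + cos φ cos δ cos h = 0.135032 + 0.642787 = 0.777819.
Flux = S₀ · cos θ_z = 1361 × 0.777819 = 1059 W/m².

1.06e+03 W/m²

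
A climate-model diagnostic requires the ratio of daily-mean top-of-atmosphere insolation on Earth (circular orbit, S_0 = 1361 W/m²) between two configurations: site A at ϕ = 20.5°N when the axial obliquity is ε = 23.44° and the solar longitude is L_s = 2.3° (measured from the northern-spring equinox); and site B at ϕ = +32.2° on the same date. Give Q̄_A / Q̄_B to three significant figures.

Q̄_A / Q̄_B ≈ 1.10

— Configuration A (ϕ=+20.5°):
Solar declination: sin δ = sin ε · sin L_s = sin 23.44° × sin 2.3° = 0.01596, so δ = +0.915°.
cos h₀ = −tan(+20.5°) tan(+0.915°) = -0.0060, h₀ = 1.5768 rad.
Bracket: h₀ sin ϕ sin δ + cos ϕ cos δ sin h₀ = 1.5768×0.35021×0.01596 + 0.93667×0.99987×0.99998 = 0.008813 + 0.936530 = 0.945343.
Q̄ = (S_0/π) × [bracket] = (1361/π) × 0.945343 = 409.54 W/m².
— Configuration B (ϕ=+32.2°):
cos h₀ = −tan(+32.2°) tan(+0.915°) = -0.0101, h₀ = 1.5809 rad.
Bracket: h₀ sin ϕ sin δ + cos ϕ cos δ sin h₀ = 1.5809×0.53288×0.01596 + 0.84619×0.99987×0.99995 = 0.013445 + 0.846038 = 0.859483.
Q̄ = (S_0/π) × [bracket] = (1361/π) × 0.859483 = 372.35 W/m².
Ratio Q̄_A / Q̄_B = 409.54 / 372.35 = 1.100.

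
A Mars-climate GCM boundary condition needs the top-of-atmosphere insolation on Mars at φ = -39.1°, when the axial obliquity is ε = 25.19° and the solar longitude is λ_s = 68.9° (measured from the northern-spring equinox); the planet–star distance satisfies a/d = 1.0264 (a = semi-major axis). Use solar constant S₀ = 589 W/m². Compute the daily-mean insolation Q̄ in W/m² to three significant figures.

Q̄ ≈ 71.8 W/m²

Solar declination: sin δ = sin ε · sin λ_s = sin 25.19° × sin 68.9° = 0.39708, so δ = +23.396°.
cos H₀ = −tan(-39.1°) tan(+23.396°) = 0.3516, H₀ = 1.2115 rad.
Bracket: H₀ sin φ sin δ + cos φ cos δ sin H₀ = 1.2115×-0.63068×0.39708 + 0.77605×0.91778×0.93615 = -0.303396 + 0.666766 = 0.363370.
Inverse-square distance factor (a/d)² = 1.0264² = 1.053497.
Q̄ = (S₀/π) × 1.053497 × [bracket] = (589/π) × 1.053497 × 0.363370 = 71.77 W/m².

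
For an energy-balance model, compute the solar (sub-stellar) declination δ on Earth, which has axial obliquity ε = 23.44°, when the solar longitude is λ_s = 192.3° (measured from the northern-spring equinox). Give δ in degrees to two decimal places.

δ = -4.86°

sin δ = sin ε · sin λ_s = sin 23.44° × sin 192.3° = -0.084741.
δ = arcsin(-0.084741) = -4.86°.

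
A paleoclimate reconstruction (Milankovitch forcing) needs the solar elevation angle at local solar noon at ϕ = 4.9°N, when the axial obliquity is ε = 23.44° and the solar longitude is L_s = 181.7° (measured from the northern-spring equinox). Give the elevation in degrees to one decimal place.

84.4°

Solar declination: sin δ = sin ε · sin L_s = sin 23.44° × sin 181.7° = -0.01180, so δ = -0.676°.
At local noon the hour angle is zero, so the zenith angle equals |ϕ − δ| = |+4.9° − (-0.676°)| = 5.576°.
Elevation = 90° − 5.576° = 84.4°.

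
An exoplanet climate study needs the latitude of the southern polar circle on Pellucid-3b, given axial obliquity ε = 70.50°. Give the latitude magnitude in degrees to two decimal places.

The polar circle is the lowest latitude that experiences at least one full rotation of continuous darkness at the northern-summer solstice; it lies at |φ| = 90° − ε = 90° − 70.50° = 19.50°.

19.50°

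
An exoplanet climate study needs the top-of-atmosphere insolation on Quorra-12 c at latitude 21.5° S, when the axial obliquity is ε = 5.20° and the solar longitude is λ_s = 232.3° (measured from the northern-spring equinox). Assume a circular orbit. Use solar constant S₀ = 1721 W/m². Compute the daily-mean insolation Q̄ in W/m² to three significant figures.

Q̄ ≈ 531 W/m²

Solar declination: sin δ = sin ε · sin λ_s = sin 5.20° × sin 232.3° = -0.07171, so δ = -4.112°.
cos H₀ = −tan(-21.5°) tan(-4.112°) = -0.0283, H₀ = 1.5991 rad.
Bracket: H₀ sin φ sin δ + cos φ cos δ sin H₀ = 1.5991×-0.36650×-0.07171 + 0.93042×0.99743×0.99960 = 0.042027 + 0.927658 = 0.969685.
Q̄ = (S₀/π) × [bracket] = (1721/π) × 0.969685 = 531.2 W/m².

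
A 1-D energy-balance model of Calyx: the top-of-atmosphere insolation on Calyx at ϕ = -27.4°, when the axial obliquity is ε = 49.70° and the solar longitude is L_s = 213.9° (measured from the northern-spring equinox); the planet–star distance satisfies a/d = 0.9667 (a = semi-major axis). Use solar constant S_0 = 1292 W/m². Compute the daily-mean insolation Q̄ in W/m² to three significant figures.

Q̄ ≈ 436 W/m²

Solar declination: sin δ = sin ε · sin L_s = sin 49.70° × sin 213.9° = -0.42537, so δ = -25.174°.
cos h₀ = −tan(-27.4°) tan(-25.174°) = -0.2436, h₀ = 1.8169 rad.
Bracket: h₀ sin ϕ sin δ + cos ϕ cos δ sin h₀ = 1.8169×-0.46020×-0.42537 + 0.88782×0.90502×0.96987 = 0.355668 + 0.779286 = 1.134954.
Inverse-square distance factor (a/d)² = 0.9667² = 0.934509.
Q̄ = (S_0/π) × 0.934509 × [bracket] = (1292/π) × 0.934509 × 1.134954 = 436.2 W/m².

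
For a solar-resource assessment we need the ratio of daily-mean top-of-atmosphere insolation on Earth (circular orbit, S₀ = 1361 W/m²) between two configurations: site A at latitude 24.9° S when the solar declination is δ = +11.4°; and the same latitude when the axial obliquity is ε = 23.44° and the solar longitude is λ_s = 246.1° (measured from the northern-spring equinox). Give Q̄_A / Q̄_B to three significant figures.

— Configuration A (φ=-24.9°):
cos H₀ = −tan(-24.9°) tan(+11.400°) = 0.0936, H₀ = 1.4771 rad.
Bracket: H₀ sin φ sin δ + cos φ cos δ sin H₀ = 1.4771×-0.42104×0.19766 + 0.90704×0.98027×0.99561 = -0.122928 + 0.885241 = 0.762313.
Q̄ = (S₀/π) × [bracket] = (1361/π) × 0.762313 = 330.25 W/m².
— Configuration B (φ=-24.9°):
Solar declination: sin δ = sin ε · sin λ_s = sin 23.44° × sin 246.1° = -0.36368, so δ = -21.326°.
cos H₀ = −tan(-24.9°) tan(-21.326°) = -0.1812, H₀ = 1.7530 rad.
Bracket: H₀ sin φ sin δ + cos φ cos δ sin H₀ = 1.7530×-0.42104×-0.36368 + 0.90704×0.93152×0.98344 = 0.268426 + 0.830934 = 1.099360.
Q̄ = (S₀/π) × [bracket] = (1361/π) × 1.099360 = 476.26 W/m².
Ratio Q̄_A / Q̄_B = 330.25 / 476.26 = 0.6934.

Q̄_A / Q̄_B ≈ 0.693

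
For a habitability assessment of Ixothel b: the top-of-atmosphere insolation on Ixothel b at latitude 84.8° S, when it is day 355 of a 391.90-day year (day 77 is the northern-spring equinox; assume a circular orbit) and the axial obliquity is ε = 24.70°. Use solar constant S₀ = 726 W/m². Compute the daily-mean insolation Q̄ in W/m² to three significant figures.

Solar longitude: λ_s = 360° × (355 − 77)/391.90 = 255.371°.
sin δ = sin 24.70° × sin 255.371° = -0.40432, so δ = -23.849°.
cos H₀ = −tan(-84.8°) tan(-23.849°) = -4.8575 ≤ −1 ⇒ polar day, H₀ = π.
Bracket: H₀ sin φ sin δ + cos φ cos δ sin H₀ = 3.1416×-0.99588×-0.40432 + 0.09063×0.91462×0.00000 = 1.264978 + 0.000000 = 1.264978.
Q̄ = (S₀/π) × [bracket] = (726/π) × 1.264978 = 292.3 W/m².

Q̄ ≈ 292 W/m²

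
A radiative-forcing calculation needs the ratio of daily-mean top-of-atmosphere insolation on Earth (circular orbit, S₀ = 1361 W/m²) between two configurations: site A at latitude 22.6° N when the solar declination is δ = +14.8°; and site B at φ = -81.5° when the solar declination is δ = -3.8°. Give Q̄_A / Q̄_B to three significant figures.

Q̄_A / Q̄_B ≈ 3.97

— Configuration A (φ=+22.6°):
cos H₀ = −tan(+22.6°) tan(+14.800°) = -0.1100, H₀ = 1.6810 rad.
Bracket: H₀ sin φ sin δ + cos φ cos δ sin H₀ = 1.6810×0.38430×0.25545 + 0.92321×0.96682×0.99393 = 0.165023 + 0.887160 = 1.052183.
Q̄ = (S₀/π) × [bracket] = (1361/π) × 1.052183 = 455.83 W/m².
— Configuration B (φ=-81.5°):
cos H₀ = −tan(-81.5°) tan(-3.800°) = -0.4444, H₀ = 2.0313 rad.
Bracket: H₀ sin φ sin δ + cos φ cos δ sin H₀ = 2.0313×-0.98902×-0.06627 + 0.14781×0.99780×0.89582 = 0.133136 + 0.132120 = 0.265256.
Q̄ = (S₀/π) × [bracket] = (1361/π) × 0.265256 = 114.91 W/m².
Ratio Q̄_A / Q̄_B = 455.83 / 114.91 = 3.967.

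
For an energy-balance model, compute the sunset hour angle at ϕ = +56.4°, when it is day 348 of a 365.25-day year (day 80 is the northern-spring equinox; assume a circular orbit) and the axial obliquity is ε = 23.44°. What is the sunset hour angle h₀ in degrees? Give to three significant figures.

Solar longitude: L_s = 360° × (348 − 80)/365.25 = 264.148°.
sin δ = sin 23.44° × sin 264.148° = -0.39572, so δ = -23.311°.
cos h₀ = −tan ϕ · tan δ = −tan(+56.4°) × tan(-23.311°) = 0.6485, so h₀ = 0.8651 rad = 49.57°.

h₀ = 49.6°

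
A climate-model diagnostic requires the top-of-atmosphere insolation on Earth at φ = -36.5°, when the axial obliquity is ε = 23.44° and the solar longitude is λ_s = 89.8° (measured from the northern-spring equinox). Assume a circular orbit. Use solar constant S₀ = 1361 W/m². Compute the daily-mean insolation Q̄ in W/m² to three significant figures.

Q̄ ≈ 175 W/m²

Solar declination: sin δ = sin ε · sin λ_s = sin 23.44° × sin 89.8° = 0.39779, so δ = +23.440°.
cos H₀ = −tan(-36.5°) tan(+23.440°) = 0.3208, H₀ = 1.2442 rad.
Bracket: H₀ sin φ sin δ + cos φ cos δ sin H₀ = 1.2442×-0.59482×0.39779 + 0.80386×0.91748×0.94714 = -0.294394 + 0.698540 = 0.404146.
Q̄ = (S₀/π) × [bracket] = (1361/π) × 0.404146 = 175.1 W/m².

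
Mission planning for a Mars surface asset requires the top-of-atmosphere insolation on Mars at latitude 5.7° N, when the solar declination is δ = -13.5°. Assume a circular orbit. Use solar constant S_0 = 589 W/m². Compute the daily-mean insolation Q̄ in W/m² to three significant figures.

cos h₀ = −tan(+5.7°) tan(-13.500°) = 0.0240, h₀ = 1.5468 rad.
Bracket: h₀ sin ϕ sin δ + cos ϕ cos δ sin h₀ = 1.5468×0.09932×-0.23345 + 0.99506×0.97237×0.99971 = -0.035864 + 0.967286 = 0.931422.
Q̄ = (S_0/π) × [bracket] = (589/π) × 0.931422 = 174.6 W/m².

Q̄ ≈ 175 W/m²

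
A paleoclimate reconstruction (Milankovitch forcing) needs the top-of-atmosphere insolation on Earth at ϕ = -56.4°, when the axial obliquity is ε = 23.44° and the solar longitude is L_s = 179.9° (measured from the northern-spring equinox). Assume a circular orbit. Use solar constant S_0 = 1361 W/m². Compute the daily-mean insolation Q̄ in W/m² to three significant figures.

Q̄ ≈ 239 W/m²

Solar declination: sin δ = sin ε · sin L_s = sin 23.44° × sin 179.9° = 0.00069, so δ = +0.040°.
cos h₀ = −tan(-56.4°) tan(+0.040°) = 0.0010, h₀ = 1.5698 rad.
Bracket: h₀ sin ϕ sin δ + cos ϕ cos δ sin h₀ = 1.5698×-0.83292×0.00069 + 0.55339×1.00000×1.00000 = -0.000902 + 0.553390 = 0.552488.
Q̄ = (S_0/π) × [bracket] = (1361/π) × 0.552488 = 239.3 W/m².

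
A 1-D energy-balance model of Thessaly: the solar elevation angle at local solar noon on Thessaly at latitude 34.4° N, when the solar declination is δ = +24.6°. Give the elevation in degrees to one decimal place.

80.2°

At local noon the hour angle is zero, so the zenith angle equals |ϕ − δ| = |+34.4° − (+24.600°)| = 9.800°.
Elevation = 90° − 9.800° = 80.2°.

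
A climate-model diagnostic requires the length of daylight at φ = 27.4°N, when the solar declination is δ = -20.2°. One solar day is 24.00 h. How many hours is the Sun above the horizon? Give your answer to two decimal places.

10.53 h

cos H₀ = −tan φ · tan δ = −tan(+27.4°) × tan(-20.200°) = 0.1907, so H₀ = 1.3789 rad = 79.01°.
Daylight = 2H₀/(2π) × 24.00 h = (1.3789/π) × 24.00 = 10.53 h.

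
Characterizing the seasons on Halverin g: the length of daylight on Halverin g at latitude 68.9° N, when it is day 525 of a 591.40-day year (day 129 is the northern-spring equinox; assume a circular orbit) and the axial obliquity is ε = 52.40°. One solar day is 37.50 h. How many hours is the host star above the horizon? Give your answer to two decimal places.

Solar longitude: L_s = 360° × (525 − 129)/591.40 = 241.055°.
sin δ = sin 52.40° × sin 241.055° = -0.69332, so δ = -43.894°.
cos h₀ = −tan ϕ · tan δ = 2.4934 ≥ 1, so the host star never rises (polar night) and h₀ = 0.
Daylight = 2h₀/(2π) × 37.50 h = (0.0000/π) × 37.50 = 0.00 h.

0.00 h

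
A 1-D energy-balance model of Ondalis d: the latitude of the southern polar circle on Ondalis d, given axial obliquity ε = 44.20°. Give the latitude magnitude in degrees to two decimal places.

The polar circle is the lowest latitude that experiences at least one full rotation of continuous darkness at the northern-summer solstice; it lies at |φ| = 90° − ε = 90° − 44.20° = 45.80°.

45.80°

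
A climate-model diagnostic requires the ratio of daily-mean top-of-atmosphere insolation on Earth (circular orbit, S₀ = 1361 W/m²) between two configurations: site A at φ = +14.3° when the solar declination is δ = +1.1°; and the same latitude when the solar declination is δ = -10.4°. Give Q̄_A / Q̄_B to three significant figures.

Q̄_A / Q̄_B ≈ 1.10

— Configuration A (φ=+14.3°):
cos H₀ = −tan(+14.3°) tan(+1.100°) = -0.0049, H₀ = 1.5757 rad.
Bracket: H₀ sin φ sin δ + cos φ cos δ sin H₀ = 1.5757×0.24700×0.01920 + 0.96902×0.99982×0.99999 = 0.007473 + 0.968836 = 0.976309.
Q̄ = (S₀/π) × [bracket] = (1361/π) × 0.976309 = 422.96 W/m².
— Configuration B (φ=+14.3°):
cos H₀ = −tan(+14.3°) tan(-10.400°) = 0.0468, H₀ = 1.5240 rad.
Bracket: H₀ sin φ sin δ + cos φ cos δ sin H₀ = 1.5240×0.24700×-0.18052 + 0.96902×0.98357×0.99891 = -0.067953 + 0.952060 = 0.884107.
Q̄ = (S₀/π) × [bracket] = (1361/π) × 0.884107 = 383.01 W/m².
Ratio Q̄_A / Q̄_B = 422.96 / 383.01 = 1.104.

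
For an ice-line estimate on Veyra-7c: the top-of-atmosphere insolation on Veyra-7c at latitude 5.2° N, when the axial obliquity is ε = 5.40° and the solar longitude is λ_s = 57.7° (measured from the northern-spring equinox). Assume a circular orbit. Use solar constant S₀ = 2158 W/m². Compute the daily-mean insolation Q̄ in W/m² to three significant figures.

Q̄ ≈ 690 W/m²

Solar declination: sin δ = sin ε · sin λ_s = sin 5.40° × sin 57.7° = 0.07955, so δ = +4.562°.
cos H₀ = −tan(+5.2°) tan(+4.562°) = -0.0073, H₀ = 1.5781 rad.
Bracket: H₀ sin φ sin δ + cos φ cos δ sin H₀ = 1.5781×0.09063×0.07955 + 0.99588×0.99683×0.99997 = 0.011377 + 0.992693 = 1.004070.
Q̄ = (S₀/π) × [bracket] = (2158/π) × 1.004070 = 689.7 W/m².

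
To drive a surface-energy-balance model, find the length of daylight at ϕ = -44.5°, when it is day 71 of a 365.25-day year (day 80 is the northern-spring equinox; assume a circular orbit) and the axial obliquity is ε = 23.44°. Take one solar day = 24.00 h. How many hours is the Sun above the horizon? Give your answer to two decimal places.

12.46 h

Solar longitude: L_s = 360° × (71 − 80)/365.25 = -8.871°, i.e. -8.871° + 360° = 351.129°.
sin δ = sin 23.44° × sin 351.129° = -0.06134, so δ = -3.517°.
cos h₀ = −tan ϕ · tan δ = −tan(-44.5°) × tan(-3.517°) = -0.0604, so h₀ = 1.6312 rad = 93.46°.
Daylight = 2h₀/(2π) × 24.00 h = (1.6312/π) × 24.00 = 12.46 h.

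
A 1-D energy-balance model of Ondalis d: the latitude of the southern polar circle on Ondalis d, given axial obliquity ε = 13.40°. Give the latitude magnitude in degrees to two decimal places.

The polar circle is the lowest latitude that experiences at least one full rotation of continuous darkness at the northern-summer solstice; it lies at |φ| = 90° − ε = 90° − 13.40° = 76.60°.

76.60°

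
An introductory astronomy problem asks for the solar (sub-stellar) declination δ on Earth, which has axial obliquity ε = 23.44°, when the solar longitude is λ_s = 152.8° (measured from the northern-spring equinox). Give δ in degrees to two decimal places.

sin δ = sin ε · sin λ_s = sin 23.44° × sin 152.8° = 0.181828.
δ = arcsin(0.181828) = +10.48°.

δ = +10.48°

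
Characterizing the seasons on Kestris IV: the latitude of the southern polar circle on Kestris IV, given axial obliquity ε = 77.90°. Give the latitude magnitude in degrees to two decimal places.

12.10°

The polar circle is the lowest latitude that experiences at least one full rotation of continuous darkness at the northern-summer solstice; it lies at |φ| = 90° − ε = 90° − 77.90° = 12.10°.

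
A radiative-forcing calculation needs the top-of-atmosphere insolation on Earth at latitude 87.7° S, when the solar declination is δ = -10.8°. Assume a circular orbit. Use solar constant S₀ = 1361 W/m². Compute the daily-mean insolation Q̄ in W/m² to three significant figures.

cos H₀ = −tan(-87.7°) tan(-10.800°) = -4.7495 ≤ −1 ⇒ polar day, H₀ = π.
Bracket: H₀ sin φ sin δ + cos φ cos δ sin H₀ = 3.1416×-0.99919×-0.18738 + 0.04013×0.98229×0.00000 = 0.588196 + 0.000000 = 0.588196.
Q̄ = (S₀/π) × [bracket] = (1361/π) × 0.588196 = 254.8 W/m².

Q̄ ≈ 255 W/m²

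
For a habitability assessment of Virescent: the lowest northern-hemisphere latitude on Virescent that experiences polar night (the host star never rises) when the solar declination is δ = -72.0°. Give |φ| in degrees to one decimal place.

|φ| = 18.0°

Polar night requires cos H₀ = −tan φ tan δ ≥ 1, i.e. tan φ tan δ ≤ −1.
The boundary is |tan φ| · |tan δ| = 1, so |φ| = 90° − |δ| = 90° − 72.0° = 18.0° in the northern hemisphere.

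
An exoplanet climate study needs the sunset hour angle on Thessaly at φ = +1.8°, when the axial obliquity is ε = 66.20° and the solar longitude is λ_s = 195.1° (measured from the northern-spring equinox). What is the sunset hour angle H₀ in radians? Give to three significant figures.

Solar declination: sin δ = sin ε · sin λ_s = sin 66.20° × sin 195.1° = -0.23835, so δ = -13.789°.
cos H₀ = −tan φ · tan δ = −tan(+1.8°) × tan(-13.789°) = 0.0077, so H₀ = 1.5631 rad = 89.56°.

H₀ = 1.56 rad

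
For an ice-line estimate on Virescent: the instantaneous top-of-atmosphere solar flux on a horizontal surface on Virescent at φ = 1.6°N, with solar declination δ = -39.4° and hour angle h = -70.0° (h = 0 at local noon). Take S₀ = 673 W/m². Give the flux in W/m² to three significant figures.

cos θ_z = sin φ sin δ + cos φ cos δ cos h = -0.017723 + 0.264187 = 0.246464.
Flux = S₀ · cos θ_z = 673 × 0.246464 = 165.9 W/m².

166 W/m²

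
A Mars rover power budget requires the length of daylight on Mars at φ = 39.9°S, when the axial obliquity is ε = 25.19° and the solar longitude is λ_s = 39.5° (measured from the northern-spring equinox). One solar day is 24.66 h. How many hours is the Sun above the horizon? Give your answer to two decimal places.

10.47 h

Solar declination: sin δ = sin ε · sin λ_s = sin 25.19° × sin 39.5° = 0.27073, so δ = +15.708°.
cos H₀ = −tan φ · tan δ = −tan(-39.9°) × tan(+15.708°) = 0.2351, so H₀ = 1.3334 rad = 76.40°.
Daylight = 2H₀/(2π) × 24.66 h = (1.3334/π) × 24.66 = 10.47 h.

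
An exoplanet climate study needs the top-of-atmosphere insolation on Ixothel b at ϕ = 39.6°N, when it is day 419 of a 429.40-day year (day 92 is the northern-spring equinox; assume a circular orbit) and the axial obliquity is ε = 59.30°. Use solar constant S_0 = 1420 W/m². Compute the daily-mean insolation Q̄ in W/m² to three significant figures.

Q̄ ≈ 0.00 W/m²

Solar longitude: L_s = 360° × (419 − 92)/429.40 = 274.150°.
sin δ = sin 59.30° × sin 274.150° = -0.85760, so δ = -59.048°.
cos h₀ = −tan(+39.6°) tan(-59.048°) = 1.3794 ≥ 1 ⇒ polar night, h₀ = 0 and Q̄ = 0.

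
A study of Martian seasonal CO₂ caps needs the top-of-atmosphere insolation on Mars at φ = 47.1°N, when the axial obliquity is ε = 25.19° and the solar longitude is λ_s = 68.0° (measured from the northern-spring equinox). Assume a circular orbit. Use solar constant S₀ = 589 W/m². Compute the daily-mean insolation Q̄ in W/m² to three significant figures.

Q̄ ≈ 215 W/m²

Solar declination: sin δ = sin ε · sin λ_s = sin 25.19° × sin 68.0° = 0.39463, so δ = +23.243°.
cos H₀ = −tan(+47.1°) tan(+23.243°) = -0.4622, H₀ = 2.0513 rad.
Bracket: H₀ sin φ sin δ + cos φ cos δ sin H₀ = 2.0513×0.73254×0.39463 + 0.68072×0.91884×0.88679 = 0.592994 + 0.554663 = 1.147657.
Q̄ = (S₀/π) × [bracket] = (589/π) × 1.147657 = 215.2 W/m².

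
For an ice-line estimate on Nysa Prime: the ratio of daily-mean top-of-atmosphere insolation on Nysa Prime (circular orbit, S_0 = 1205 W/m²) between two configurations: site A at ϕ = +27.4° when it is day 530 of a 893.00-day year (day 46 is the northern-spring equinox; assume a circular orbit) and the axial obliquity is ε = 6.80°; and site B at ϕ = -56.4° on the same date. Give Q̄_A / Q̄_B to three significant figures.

— Configuration A (ϕ=+27.4°):
Solar longitude: L_s = 360° × (530 − 46)/893.00 = 195.118°.
sin δ = sin 6.80° × sin 195.118° = -0.03088, so δ = -1.770°.
cos h₀ = −tan(+27.4°) tan(-1.770°) = 0.0160, h₀ = 1.5548 rad.
Bracket: h₀ sin ϕ sin δ + cos ϕ cos δ sin h₀ = 1.5548×0.46020×-0.03088 + 0.88782×0.99952×0.99987 = -0.022095 + 0.887278 = 0.865183.
Q̄ = (S_0/π) × [bracket] = (1205/π) × 0.865183 = 331.85 W/m².
— Configuration B (ϕ=-56.4°):
cos h₀ = −tan(-56.4°) tan(-1.770°) = -0.0465, h₀ = 1.6173 rad.
Bracket: h₀ sin ϕ sin δ + cos ϕ cos δ sin h₀ = 1.6173×-0.83292×-0.03088 + 0.55339×0.99952×0.99892 = 0.041598 + 0.552527 = 0.594125.
Q̄ = (S_0/π) × [bracket] = (1205/π) × 0.594125 = 227.88 W/m².
Ratio Q̄_A / Q̄_B = 331.85 / 227.88 = 1.456.

Q̄_A / Q̄_B ≈ 1.46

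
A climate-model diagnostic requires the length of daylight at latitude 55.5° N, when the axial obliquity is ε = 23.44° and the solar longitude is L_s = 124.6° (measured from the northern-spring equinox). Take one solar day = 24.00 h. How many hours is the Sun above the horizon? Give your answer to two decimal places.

16.04 h

Solar declination: sin δ = sin ε · sin L_s = sin 23.44° × sin 124.6° = 0.32743, so δ = +19.113°.
cos h₀ = −tan ϕ · tan δ = −tan(+55.5°) × tan(+19.113°) = -0.5042, so h₀ = 2.0993 rad = 120.28°.
Daylight = 2h₀/(2π) × 24.00 h = (2.0993/π) × 24.00 = 16.04 h.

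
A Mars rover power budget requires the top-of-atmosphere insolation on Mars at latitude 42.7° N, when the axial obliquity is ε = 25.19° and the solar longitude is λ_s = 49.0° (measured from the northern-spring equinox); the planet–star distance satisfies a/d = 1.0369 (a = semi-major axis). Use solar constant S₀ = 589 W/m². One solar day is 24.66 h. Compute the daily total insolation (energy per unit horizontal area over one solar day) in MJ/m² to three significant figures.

Solar declination: sin δ = sin ε · sin λ_s = sin 25.19° × sin 49.0° = 0.32122, so δ = +18.737°.
cos H₀ = −tan(+42.7°) tan(+18.737°) = -0.3130, H₀ = 1.8891 rad.
Bracket: H₀ sin φ sin δ + cos φ cos δ sin H₀ = 1.8891×0.67816×0.32122 + 0.73491×0.94700×0.94975 = 0.411519 + 0.660988 = 1.072507.
Inverse-square distance factor (a/d)² = 1.0369² = 1.075162.
Q̄ = (S₀/π) × 1.075162 × [bracket] = (589/π) × 1.075162 × 1.072507 = 216.19 W/m².
Daily total = Q̄ × 24.66 h × 3600 s/h = 216.19 × 24.66 × 3600 / 10⁶ = 19.19 MJ/m².

19.2 MJ/m²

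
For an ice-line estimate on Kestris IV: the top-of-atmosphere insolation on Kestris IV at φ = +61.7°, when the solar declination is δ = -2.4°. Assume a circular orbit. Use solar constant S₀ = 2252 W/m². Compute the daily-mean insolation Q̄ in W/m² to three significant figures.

cos H₀ = −tan(+61.7°) tan(-2.400°) = 0.0778, H₀ = 1.4929 rad.
Bracket: H₀ sin φ sin δ + cos φ cos δ sin H₀ = 1.4929×0.88048×-0.04188 + 0.47409×0.99912×0.99697 = -0.055050 + 0.472238 = 0.417188.
Q̄ = (S₀/π) × [bracket] = (2252/π) × 0.417188 = 299.1 W/m².

Q̄ ≈ 299 W/m²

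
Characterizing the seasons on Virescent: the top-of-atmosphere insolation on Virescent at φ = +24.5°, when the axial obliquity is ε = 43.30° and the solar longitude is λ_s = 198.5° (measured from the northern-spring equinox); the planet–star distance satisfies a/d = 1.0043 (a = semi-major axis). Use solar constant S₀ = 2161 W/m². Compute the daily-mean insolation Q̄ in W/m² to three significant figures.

Solar declination: sin δ = sin ε · sin λ_s = sin 43.30° × sin 198.5° = -0.21761, so δ = -12.569°.
cos H₀ = −tan(+24.5°) tan(-12.569°) = 0.1016, H₀ = 1.4690 rad.
Bracket: H₀ sin φ sin δ + cos φ cos δ sin H₀ = 1.4690×0.41469×-0.21761 + 0.90996×0.97604×0.99482 = -0.132564 + 0.883557 = 0.750993.
Inverse-square distance factor (a/d)² = 1.0043² = 1.008618.
Q̄ = (S₀/π) × 1.008618 × [bracket] = (2161/π) × 1.008618 × 0.750993 = 521.0 W/m².

Q̄ ≈ 521 W/m²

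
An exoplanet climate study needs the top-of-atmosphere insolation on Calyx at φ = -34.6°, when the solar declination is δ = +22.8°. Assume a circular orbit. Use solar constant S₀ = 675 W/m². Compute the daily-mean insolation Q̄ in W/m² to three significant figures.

cos H₀ = −tan(-34.6°) tan(+22.800°) = 0.2900, H₀ = 1.2766 rad.
Bracket: H₀ sin φ sin δ + cos φ cos δ sin H₀ = 1.2766×-0.56784×0.38752 + 0.82314×0.92186×0.95703 = -0.280915 + 0.726213 = 0.445298.
Q̄ = (S₀/π) × [bracket] = (675/π) × 0.445298 = 95.68 W/m².

Q̄ ≈ 95.7 W/m²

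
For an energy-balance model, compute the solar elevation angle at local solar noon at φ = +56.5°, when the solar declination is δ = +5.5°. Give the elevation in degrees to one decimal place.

At local noon the hour angle is zero, so the zenith angle equals |φ − δ| = |+56.5° − (+5.500°)| = 51.000°.
Elevation = 90° − 51.000° = 39.0°.

39.0°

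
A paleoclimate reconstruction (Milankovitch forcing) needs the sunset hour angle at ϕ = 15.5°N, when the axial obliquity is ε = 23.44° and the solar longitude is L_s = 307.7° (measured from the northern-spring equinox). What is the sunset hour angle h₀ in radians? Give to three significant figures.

h₀ = 1.48 rad

Solar declination: sin δ = sin ε · sin L_s = sin 23.44° × sin 307.7° = -0.31474, so δ = -18.345°.
cos h₀ = −tan ϕ · tan δ = −tan(+15.5°) × tan(-18.345°) = 0.0920, so h₀ = 1.4787 rad = 84.72°.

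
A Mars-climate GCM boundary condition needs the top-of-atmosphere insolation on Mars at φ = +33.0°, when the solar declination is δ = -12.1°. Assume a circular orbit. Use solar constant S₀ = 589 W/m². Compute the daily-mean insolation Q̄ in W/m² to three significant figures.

Q̄ ≈ 122 W/m²

cos H₀ = −tan(+33.0°) tan(-12.100°) = 0.1392, H₀ = 1.4311 rad.
Bracket: H₀ sin φ sin δ + cos φ cos δ sin H₀ = 1.4311×0.54464×-0.20962 + 0.83867×0.97778×0.99026 = -0.163385 + 0.812048 = 0.648663.
Q̄ = (S₀/π) × [bracket] = (589/π) × 0.648663 = 121.6 W/m².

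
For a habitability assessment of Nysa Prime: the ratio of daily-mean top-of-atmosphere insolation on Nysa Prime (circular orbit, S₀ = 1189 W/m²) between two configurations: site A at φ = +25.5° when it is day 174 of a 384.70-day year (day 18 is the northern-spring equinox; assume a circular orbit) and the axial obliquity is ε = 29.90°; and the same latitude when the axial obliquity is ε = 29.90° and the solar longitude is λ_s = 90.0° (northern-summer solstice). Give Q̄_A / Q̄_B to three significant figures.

Q̄_A / Q̄_B ≈ 0.926

— Configuration A (φ=+25.5°):
Solar longitude: λ_s = 360° × (174 − 18)/384.70 = 145.984°.
sin δ = sin 29.90° × sin 145.984° = 0.27887, so δ = +16.193°.
cos H₀ = −tan(+25.5°) tan(+16.193°) = -0.1385, H₀ = 1.7098 rad.
Bracket: H₀ sin φ sin δ + cos φ cos δ sin H₀ = 1.7098×0.43051×0.27887 + 0.90259×0.96033×0.99036 = 0.205272 + 0.858428 = 1.063700.
Q̄ = (S₀/π) × [bracket] = (1189/π) × 1.063700 = 402.58 W/m².
— Configuration B (φ=+25.5°):
Solar declination: sin δ = sin ε · sin λ_s = sin 29.90° × sin 90.0° = 0.49849, so δ = +29.900°.
cos H₀ = −tan(+25.5°) tan(+29.900°) = -0.2743, H₀ = 1.8486 rad.
Bracket: H₀ sin φ sin δ + cos φ cos δ sin H₀ = 1.8486×0.43051×0.49849 + 0.90259×0.86690×0.96165 = 0.396719 + 0.752448 = 1.149167.
Q̄ = (S₀/π) × [bracket] = (1189/π) × 1.149167 = 434.93 W/m².
Ratio Q̄_A / Q̄_B = 402.58 / 434.93 = 0.9256.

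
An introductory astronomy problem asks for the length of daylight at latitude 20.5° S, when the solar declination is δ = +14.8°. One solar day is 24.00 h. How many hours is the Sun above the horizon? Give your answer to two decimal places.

cos H₀ = −tan φ · tan δ = −tan(-20.5°) × tan(+14.800°) = 0.0988, so H₀ = 1.4719 rad = 84.33°.
Daylight = 2H₀/(2π) × 24.00 h = (1.4719/π) × 24.00 = 11.24 h.

11.24 h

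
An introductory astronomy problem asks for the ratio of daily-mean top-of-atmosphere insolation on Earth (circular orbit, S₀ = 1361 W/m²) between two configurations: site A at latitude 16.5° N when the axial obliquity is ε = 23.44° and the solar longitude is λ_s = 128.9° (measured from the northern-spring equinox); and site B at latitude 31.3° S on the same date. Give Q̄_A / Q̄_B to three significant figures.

Q̄_A / Q̄_B ≈ 1.83

— Configuration A (φ=+16.5°):
Solar declination: sin δ = sin ε · sin λ_s = sin 23.44° × sin 128.9° = 0.30958, so δ = +18.034°.
cos H₀ = −tan(+16.5°) tan(+18.034°) = -0.0964, H₀ = 1.6674 rad.
Bracket: H₀ sin φ sin δ + cos φ cos δ sin H₀ = 1.6674×0.28402×0.30958 + 0.95882×0.95087×0.99534 = 0.146609 + 0.907465 = 1.054074.
Q̄ = (S₀/π) × [bracket] = (1361/π) × 1.054074 = 456.65 W/m².
— Configuration B (φ=-31.3°):
cos H₀ = −tan(-31.3°) tan(+18.034°) = 0.1979, H₀ = 1.3715 rad.
Bracket: H₀ sin φ sin δ + cos φ cos δ sin H₀ = 1.3715×-0.51952×0.30958 + 0.85446×0.95087×0.98021 = -0.220582 + 0.796401 = 0.575819.
Q̄ = (S₀/π) × [bracket] = (1361/π) × 0.575819 = 249.46 W/m².
Ratio Q̄_A / Q̄_B = 456.65 / 249.46 = 1.831.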